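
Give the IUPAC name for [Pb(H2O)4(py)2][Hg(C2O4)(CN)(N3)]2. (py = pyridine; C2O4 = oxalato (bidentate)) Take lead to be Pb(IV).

Pb is given as +4; the cation's ligand charges sum to 0, so the complex cation is 4+.
With 2 anions per cation, each anion must be 4/2 = 2−.
Anion: ligand charges sum to -4; for the ion to be 2−, Hg = +2.

tetraaquabis(pyridine)lead(IV) azidocyanooxalatomercurate(II)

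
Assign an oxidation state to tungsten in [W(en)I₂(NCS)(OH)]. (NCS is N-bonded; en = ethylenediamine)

No counter-ion: the bracketed complex is neutral.
Ligand charges: 1×NCS = -1; 1×en neutral; 1×OH = -1; 2×I = -2; sum -4.
W + (-4) = 0 ⇒ W is +4.

+4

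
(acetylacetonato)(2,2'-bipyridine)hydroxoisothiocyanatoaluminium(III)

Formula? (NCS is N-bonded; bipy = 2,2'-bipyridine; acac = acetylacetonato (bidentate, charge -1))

Ligands: 1 hydroxo (OH, -1), 1 isothiocyanato (NCS, -1), 1 2,2'-bipyridine (bipy, neutral), 1 acetylacetonato (acac, -1). Ligand charge sum = -3.
With Al in oxidation state +3, the complex ion is [Al...].

[Al(acac)(bipy)(NCS)(OH)]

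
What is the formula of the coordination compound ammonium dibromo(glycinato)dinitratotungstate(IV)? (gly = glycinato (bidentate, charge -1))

Ligands: 2 nitrato (NO3, -1), 2 bromo (Br, -1), 1 glycinato (gly, -1). Ligand charge sum = -5.
Charge balance with ammonium (+1) requires 1 complex ion per 1 ammonium.

NH4[WBr2(gly)(NO3)2]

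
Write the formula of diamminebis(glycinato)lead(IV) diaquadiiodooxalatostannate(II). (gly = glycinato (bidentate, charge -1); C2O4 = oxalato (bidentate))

Cation [Pb…]: ligand charges -2, Pb(IV) ⇒ ion charge 2+.
Anion [Sn…]: ligand charges -4, Sn(II) ⇒ ion charge 2−.
One 2+ cation balances one 2− anion.

[Pb(gly)2(NH3)2][Sn(C2O4)(H2O)2I2]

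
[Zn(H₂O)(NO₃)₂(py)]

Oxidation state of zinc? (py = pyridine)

+2

No counter-ion: the bracketed complex is neutral.
Ligand charges: 1×H2O neutral; 2×NO3 = -2; 1×py neutral; sum -2.
Zn + (-2) = 0 ⇒ Zn is +2.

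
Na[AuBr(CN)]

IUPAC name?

The 1 sodium counter-ion carries a total charge of +1, so each complex ion is 1−.
Ligand charges: 1×cyano (-1 each), 1×bromo (-1 each); total -2. So Au + (-2) = 1−, giving Au = +1.
Ligands are named alphabetically: bromo before cyano.
The complex ion is anionic, so gold takes the -ate form aurate(I).

sodium bromocyanoaurate(I)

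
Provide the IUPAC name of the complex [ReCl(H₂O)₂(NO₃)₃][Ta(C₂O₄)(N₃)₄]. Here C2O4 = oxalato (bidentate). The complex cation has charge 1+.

diaquachlorotrinitratorhenium(V) tetraazidooxalatotantalate(V)

The complex cation is given as 1+; its ligand charges sum to -4, so Re = +5.
A 1:1 salt means the anion carries the equal and opposite charge, 1−.
Anion: ligand charges sum to -6; for the ion to be 1−, Ta = +5.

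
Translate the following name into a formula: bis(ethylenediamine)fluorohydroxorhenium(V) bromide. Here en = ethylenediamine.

Ligands: 1 hydroxo (OH, -1), 1 fluoro (F, -1), 2 ethylenediamine (en, neutral). Ligand charge sum = -2.
With Re in oxidation state +5, the complex ion is [Re...]^3+.
Charge balance with bromide (-1) requires 1 complex ion per 3 bromide.

[Re(en)2F(OH)]Br3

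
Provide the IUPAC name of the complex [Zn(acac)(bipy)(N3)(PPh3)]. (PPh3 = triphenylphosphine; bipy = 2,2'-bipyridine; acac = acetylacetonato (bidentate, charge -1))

There is no counter-ion, so the complex is neutral overall.
Ligand charges: 1×triphenylphosphine (neutral), 1×azido (-1 each), 1×2,2'-bipyridine (neutral), 1×acetylacetonato (-1 each); total -2. So Zn + (-2) = 0, giving Zn = +2.
Ligands are named alphabetically: acetylacetonato before azido before bipyridine before triphenylphosphine.

(acetylacetonato)azido(2,2'-bipyridine)(triphenylphosphine)zinc(II)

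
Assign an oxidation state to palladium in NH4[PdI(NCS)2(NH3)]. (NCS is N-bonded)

+2

1 ammonium outside the brackets (+1 each) → the complex ion is 1−.
Ligand charges: 1×I = -1; 1×NH3 neutral; 2×NCS = -2; sum -3.
Pd + (-3) = 1− ⇒ Pd is +2.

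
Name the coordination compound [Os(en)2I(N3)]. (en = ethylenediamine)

azidobis(ethylenediamine)iodoosmium(II)

There is no counter-ion, so the complex is neutral overall.
Ligand charges: 1×azido (-1 each), 2×ethylenediamine (neutral), 1×iodo (-1 each); total -2. So Os + (-2) = 0, giving Os = +2.
Ligands are named alphabetically: azido before ethylenediamine before iodo.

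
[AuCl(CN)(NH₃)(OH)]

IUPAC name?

There is no counter-ion, so the complex is neutral overall.
Ligand charges: 1×ammine (neutral), 1×chloro (-1 each), 1×cyano (-1 each), 1×hydroxo (-1 each); total -3. So Au + (-3) = 0, giving Au = +3.
Ligands are named alphabetically: ammine before chloro before cyano before hydroxo.

amminechlorocyanohydroxogold(III)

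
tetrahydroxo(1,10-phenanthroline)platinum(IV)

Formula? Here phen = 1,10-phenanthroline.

Ligands: 4 hydroxo (OH, -1), 1 1,10-phenanthroline (phen, neutral). Ligand charge sum = -4.
With Pt in oxidation state +4, the complex ion is [Pt...].

[Pt(OH)4(phen)]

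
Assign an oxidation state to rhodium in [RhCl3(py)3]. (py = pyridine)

No counter-ion: the bracketed complex is neutral.
Ligand charges: 3×py neutral; 3×Cl = -3; sum -3.
Rh + (-3) = 0 ⇒ Rh is +3.

+3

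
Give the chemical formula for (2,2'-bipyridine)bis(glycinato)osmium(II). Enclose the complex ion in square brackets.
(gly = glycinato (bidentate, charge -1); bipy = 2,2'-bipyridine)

[Os(bipy)(gly)2]

Ligands: 2 glycinato (gly, -1), 1 2,2'-bipyridine (bipy, neutral). Ligand charge sum = -2.
With Os in oxidation state +2, the complex ion is [Os...].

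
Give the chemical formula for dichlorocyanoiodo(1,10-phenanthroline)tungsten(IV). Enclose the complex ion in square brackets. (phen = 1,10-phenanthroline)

Ligands: 2 chloro (Cl, -1), 1 cyano (CN, -1), 1 iodo (I, -1), 1 1,10-phenanthroline (phen, neutral). Ligand charge sum = -4.
With W in oxidation state +4, the complex ion is [W...].

[WCl2(CN)I(phen)]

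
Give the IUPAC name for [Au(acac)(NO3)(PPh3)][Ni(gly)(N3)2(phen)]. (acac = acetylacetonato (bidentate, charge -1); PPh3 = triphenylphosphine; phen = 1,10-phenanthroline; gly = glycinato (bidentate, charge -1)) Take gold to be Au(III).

(acetylacetonato)nitrato(triphenylphosphine)gold(III) diazido(glycinato)(1,10-phenanthroline)nickelate(II)

Both ions are complex: the cation is named first with the plain metal name, the anion second with the -ate form; each ion's ligands are alphabetised independently.
Au is given as +3; the cation's ligand charges sum to -2, so the complex cation is 1+.
A 1:1 salt means the anion carries the equal and opposite charge, 1−.
Anion: ligand charges sum to -3; for the ion to be 1−, Ni = +2.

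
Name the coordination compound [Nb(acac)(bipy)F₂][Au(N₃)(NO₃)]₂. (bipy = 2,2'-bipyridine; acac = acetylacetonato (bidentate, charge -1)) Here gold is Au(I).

Au is given as +1; the anion's ligand charges sum to -2, so the complex anion is 1−.
With 2 anions per cation, the cation must be 2×1 = 2+.
Cation: ligand charges sum to -3; for the ion to be 2+, Nb = +5.

(acetylacetonato)(2,2'-bipyridine)difluoroniobium(V) azidonitratoaurate(I)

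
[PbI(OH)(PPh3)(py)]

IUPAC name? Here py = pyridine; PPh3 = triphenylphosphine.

There is no counter-ion, so the complex is neutral overall.
Ligand charges: 1×pyridine (neutral), 1×hydroxo (-1 each), 1×triphenylphosphine (neutral), 1×iodo (-1 each); total -2. So Pb + (-2) = 0, giving Pb = +2.
Ligands are named alphabetically: hydroxo before iodo before pyridine before triphenylphosphine.

hydroxoiodo(pyridine)(triphenylphosphine)lead(II)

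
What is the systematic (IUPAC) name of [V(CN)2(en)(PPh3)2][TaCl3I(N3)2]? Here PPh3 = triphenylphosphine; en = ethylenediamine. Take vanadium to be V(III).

Both ions are complex: the cation is named first with the plain metal name, the anion second with the -ate form; each ion's ligands are alphabetised independently.
V is given as +3; the cation's ligand charges sum to -2, so the complex cation is 1+.
A 1:1 salt means the anion carries the equal and opposite charge, 1−.
Anion: ligand charges sum to -6; for the ion to be 1−, Ta = +5.

dicyano(ethylenediamine)bis(triphenylphosphine)vanadium(III) diazidotrichloroiodotantalate(V)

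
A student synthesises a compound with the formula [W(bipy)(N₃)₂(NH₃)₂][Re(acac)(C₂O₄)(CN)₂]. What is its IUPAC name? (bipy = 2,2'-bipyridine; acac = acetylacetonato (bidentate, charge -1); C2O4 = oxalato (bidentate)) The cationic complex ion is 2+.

diamminediazido(2,2'-bipyridine)tungsten(IV) (acetylacetonato)dicyanooxalatorhenate(III)

The complex cation is given as 2+; its ligand charges sum to -2, so W = +4.
A 1:1 salt means the anion carries the equal and opposite charge, 2−.
Anion: ligand charges sum to -5; for the ion to be 2−, Re = +3.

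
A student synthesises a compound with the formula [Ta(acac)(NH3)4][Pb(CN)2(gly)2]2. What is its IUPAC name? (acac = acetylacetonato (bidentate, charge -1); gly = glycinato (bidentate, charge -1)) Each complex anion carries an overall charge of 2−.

(acetylacetonato)tetraamminetantalum(V) dicyanobis(glycinato)plumbate(II)

Both ions are complex: the cation is named first with the plain metal name, the anion second with the -ate form; each ion's ligands are alphabetised independently.
The complex anion is given as 2−; its ligand charges sum to -4, so Pb = +2.
With 2 anions per cation, the cation must be 2×2 = 4+.
Cation: ligand charges sum to -1; for the ion to be 4+, Ta = +5.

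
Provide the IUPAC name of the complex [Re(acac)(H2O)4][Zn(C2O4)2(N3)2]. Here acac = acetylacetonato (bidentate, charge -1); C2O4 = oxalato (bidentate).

(acetylacetonato)tetraaquarhenium(V) diazidodioxalatozincate(II)

Zinc is always +2 in its complexes; the anion's ligand charges sum to -6, so the complex anion is 4−.
A 1:1 salt means the cation carries the equal and opposite charge, 4+.
Cation: ligand charges sum to -1; for the ion to be 4+, Re = +5.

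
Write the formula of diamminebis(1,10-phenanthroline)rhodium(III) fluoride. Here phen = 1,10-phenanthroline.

Ligands: 2 1,10-phenanthroline (phen, neutral), 2 ammine (NH3, neutral). Ligand charge sum = 0.
With Rh in oxidation state +3, the complex ion is [Rh...]^3+.
Charge balance with fluoride (-1) requires 1 complex ion per 3 fluoride.

[Rh(NH3)2(phen)2]F3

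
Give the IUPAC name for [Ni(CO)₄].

tetracarbonylnickel(0)

There is no counter-ion, so the complex is neutral overall.
Ligand charges: 4×carbonyl (neutral); total 0. So Ni + (0) = 0, giving Ni = 0.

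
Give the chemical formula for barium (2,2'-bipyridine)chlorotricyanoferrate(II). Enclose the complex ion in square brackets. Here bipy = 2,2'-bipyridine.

Ba[Fe(bipy)Cl(CN)3]

Ligands: 1 2,2'-bipyridine (bipy, neutral), 3 cyano (CN, -1), 1 chloro (Cl, -1). Ligand charge sum = -4.
With Fe in oxidation state +2, the complex ion is [Fe...]^2−.
Charge balance with barium (+2) requires 1 complex ion per 1 barium.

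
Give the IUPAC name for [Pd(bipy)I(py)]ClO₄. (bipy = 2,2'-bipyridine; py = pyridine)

The 1 perchlorate counter-ion carries a total charge of -1, so each complex ion is 1+.
Ligand charges: 1×2,2'-bipyridine (neutral), 1×iodo (-1 each), 1×pyridine (neutral); total -1. So Pd + (-1) = 1+, giving Pd = +2.
Ligands are named alphabetically: bipyridine before iodo before pyridine.

(2,2'-bipyridine)iodo(pyridine)palladium(II) perchlorate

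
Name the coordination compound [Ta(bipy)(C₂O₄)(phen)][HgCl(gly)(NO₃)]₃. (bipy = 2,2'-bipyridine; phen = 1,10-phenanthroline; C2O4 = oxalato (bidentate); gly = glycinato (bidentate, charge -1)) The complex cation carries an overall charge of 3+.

(2,2'-bipyridine)oxalato(1,10-phenanthroline)tantalum(V) chloro(glycinato)nitratomercurate(II)

Both ions are complex: the cation is named first with the plain metal name, the anion second with the -ate form; each ion's ligands are alphabetised independently.
The complex cation is given as 3+; its ligand charges sum to -2, so Ta = +5.
With 3 anions per cation, each anion must be 3/3 = 1−.
Anion: ligand charges sum to -3; for the ion to be 1−, Hg = +2.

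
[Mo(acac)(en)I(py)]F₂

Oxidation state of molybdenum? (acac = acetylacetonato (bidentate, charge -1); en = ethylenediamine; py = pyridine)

+4

2 fluoride outside the brackets (-1 each) → the complex ion is 2+.
Ligand charges: 1×acac = -1; 1×en neutral; 1×py neutral; 1×I = -1; sum -2.
Mo + (-2) = 2+ ⇒ Mo is +4.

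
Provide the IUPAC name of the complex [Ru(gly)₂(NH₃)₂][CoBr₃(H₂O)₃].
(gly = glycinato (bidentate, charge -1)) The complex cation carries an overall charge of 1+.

diamminebis(glycinato)ruthenium(III) triaquatribromocobaltate(II)

The complex cation is given as 1+; its ligand charges sum to -2, so Ru = +3.
A 1:1 salt means the anion carries the equal and opposite charge, 1−.
Anion: ligand charges sum to -3; for the ion to be 1−, Co = +2.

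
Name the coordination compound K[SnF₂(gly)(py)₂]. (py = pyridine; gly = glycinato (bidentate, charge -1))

potassium difluoro(glycinato)bis(pyridine)stannate(II)

The 1 potassium counter-ion carries a total charge of +1, so each complex ion is 1−.
Ligand charges: 2×fluoro (-1 each), 2×pyridine (neutral), 1×glycinato (-1 each); total -3. So Sn + (-3) = 1−, giving Sn = +2.
Ligands are named alphabetically: fluoro before glycinato before pyridine.
The complex ion is anionic, so tin takes the -ate form stannate(II).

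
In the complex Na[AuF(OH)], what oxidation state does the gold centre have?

+1

1 sodium outside the brackets (+1 each) → the complex ion is 1−.
Ligand charges: 1×F = -1; 1×OH = -1; sum -2.
Au + (-2) = 1− ⇒ Au is +1.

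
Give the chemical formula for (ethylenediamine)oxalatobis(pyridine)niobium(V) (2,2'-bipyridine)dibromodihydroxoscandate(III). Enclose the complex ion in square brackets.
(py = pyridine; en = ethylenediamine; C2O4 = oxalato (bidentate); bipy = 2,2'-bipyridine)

[Nb(C2O4)(en)(py)2][Sc(bipy)Br2(OH)2]3

Cation [Nb…]: ligand charges -2, Nb(V) ⇒ ion charge 3+.
Anion [Sc…]: ligand charges -4, Sc(III) ⇒ ion charge 1−.
One 3+ cation requires 3 of the 1− anion.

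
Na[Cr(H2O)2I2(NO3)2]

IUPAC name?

sodium diaquadiiododinitratochromate(III)

The 1 sodium counter-ion carries a total charge of +1, so each complex ion is 1−.
Ligand charges: 2×iodo (-1 each), 2×nitrato (-1 each), 2×aqua (neutral); total -4. So Cr + (-4) = 1−, giving Cr = +3.
Ligands are named alphabetically: aqua before iodo before nitrato.
The complex ion is anionic, so chromium takes the -ate form chromate(III).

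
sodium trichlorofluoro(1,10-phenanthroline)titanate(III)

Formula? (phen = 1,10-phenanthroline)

Ligands: 1 fluoro (F, -1), 3 chloro (Cl, -1), 1 1,10-phenanthroline (phen, neutral). Ligand charge sum = -4.
Charge balance with sodium (+1) requires 1 complex ion per 1 sodium.

Na[TiCl3F(phen)]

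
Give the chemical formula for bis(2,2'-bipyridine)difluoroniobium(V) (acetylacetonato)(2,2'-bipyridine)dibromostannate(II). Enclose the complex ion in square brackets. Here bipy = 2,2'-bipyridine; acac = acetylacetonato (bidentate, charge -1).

Cation [Nb…]: ligand charges -2, Nb(V) ⇒ ion charge 3+.
Anion [Sn…]: ligand charges -3, Sn(II) ⇒ ion charge 1−.
One 3+ cation requires 3 of the 1− anion.

[Nb(bipy)2F2][Sn(acac)(bipy)Br2]3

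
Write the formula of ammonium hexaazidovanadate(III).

(NH4)3[V(N3)6]

Ligands: 6 azido (N3, -1). Ligand charge sum = -6.
With V in oxidation state +3, the complex ion is [V...]^3−.
Charge balance with ammonium (+1) requires 1 complex ion per 3 ammonium.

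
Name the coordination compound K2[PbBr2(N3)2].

The 2 potassium counter-ions carry a total charge of +2, so each complex ion is 2−.
Ligand charges: 2×azido (-1 each), 2×bromo (-1 each); total -4. So Pb + (-4) = 2−, giving Pb = +2.
Ligands are named alphabetically: azido before bromo.
The complex ion is anionic, so lead takes the -ate form plumbate(II).

potassium diazidodibromoplumbate(II)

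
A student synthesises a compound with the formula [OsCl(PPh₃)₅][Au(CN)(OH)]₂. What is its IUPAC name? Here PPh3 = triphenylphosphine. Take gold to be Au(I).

chloropentakis(triphenylphosphine)osmium(III) cyanohydroxoaurate(I)

Both ions are complex: the cation is named first with the plain metal name, the anion second with the -ate form; each ion's ligands are alphabetised independently.
Au is given as +1; the anion's ligand charges sum to -2, so the complex anion is 1−.
With 2 anions per cation, the cation must be 2×1 = 2+.
Cation: ligand charges sum to -1; for the ion to be 2+, Os = +3.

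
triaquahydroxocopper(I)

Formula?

Ligands: 1 hydroxo (OH, -1), 3 aqua (H2O, neutral). Ligand charge sum = -1.
With Cu in oxidation state +1, the complex ion is [Cu...].

[Cu(H2O)3(OH)]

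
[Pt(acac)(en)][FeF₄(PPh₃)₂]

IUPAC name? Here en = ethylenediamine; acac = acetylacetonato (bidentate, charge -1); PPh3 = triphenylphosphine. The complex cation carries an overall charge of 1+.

Both ions are complex: the cation is named first with the plain metal name, the anion second with the -ate form; each ion's ligands are alphabetised independently.
The complex cation is given as 1+; its ligand charges sum to -1, so Pt = +2.
A 1:1 salt means the anion carries the equal and opposite charge, 1−.
Anion: ligand charges sum to -4; for the ion to be 1−, Fe = +3.

(acetylacetonato)(ethylenediamine)platinum(II) tetrafluorobis(triphenylphosphine)ferrate(III)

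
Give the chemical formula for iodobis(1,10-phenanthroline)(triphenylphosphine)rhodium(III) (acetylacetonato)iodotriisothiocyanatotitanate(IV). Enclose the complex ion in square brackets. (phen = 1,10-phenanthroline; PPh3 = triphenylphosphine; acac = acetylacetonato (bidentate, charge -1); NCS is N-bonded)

Cation [Rh…]: ligand charges -1, Rh(III) ⇒ ion charge 2+.
Anion [Ti…]: ligand charges -5, Ti(IV) ⇒ ion charge 1−.
One 2+ cation requires 2 of the 1− anion.

[RhI(phen)2(PPh3)][Ti(acac)I(NCS)3]2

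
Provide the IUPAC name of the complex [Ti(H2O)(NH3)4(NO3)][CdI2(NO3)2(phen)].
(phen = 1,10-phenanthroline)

tetraammineaquanitratotitanium(III) diiododinitrato(1,10-phenanthroline)cadmate(II)

Both ions are complex: the cation is named first with the plain metal name, the anion second with the -ate form; each ion's ligands are alphabetised independently.
Cadmium is always +2 in its complexes; the anion's ligand charges sum to -4, so the complex anion is 2−.
A 1:1 salt means the cation carries the equal and opposite charge, 2+.
Cation: ligand charges sum to -1; for the ion to be 2+, Ti = +3.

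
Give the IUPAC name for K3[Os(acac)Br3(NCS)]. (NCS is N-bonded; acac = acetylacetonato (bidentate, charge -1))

potassium (acetylacetonato)tribromoisothiocyanatoosmate(II)

The 3 potassium counter-ions carry a total charge of +3, so each complex ion is 3−.
Ligand charges: 1×isothiocyanato (-1 each), 3×bromo (-1 each), 1×acetylacetonato (-1 each); total -5. So Os + (-5) = 3−, giving Os = +2.
The complex ion is anionic, so osmium takes the -ate form osmate(II).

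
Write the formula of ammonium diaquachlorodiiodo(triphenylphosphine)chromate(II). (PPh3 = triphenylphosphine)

NH4[CrCl(H2O)2I2(PPh3)]

Ligands: 1 chloro (Cl, -1), 2 iodo (I, -1), 2 aqua (H2O, neutral), 1 triphenylphosphine (PPh3, neutral). Ligand charge sum = -3.
With Cr in oxidation state +2, the complex ion is [Cr...]^1−.
Charge balance with ammonium (+1) requires 1 complex ion per 1 ammonium.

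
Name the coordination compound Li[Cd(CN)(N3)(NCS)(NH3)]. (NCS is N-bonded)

lithium ammineazidocyanoisothiocyanatocadmate(II)

The 1 lithium counter-ion carries a total charge of +1, so each complex ion is 1−.
Ligand charges: 1×azido (-1 each), 1×ammine (neutral), 1×cyano (-1 each), 1×isothiocyanato (-1 each); total -3. So Cd + (-3) = 1−, giving Cd = +2.
Ligands are named alphabetically: ammine before azido before cyano before isothiocyanato.
The complex ion is anionic, so cadmium takes the -ate form cadmate(II).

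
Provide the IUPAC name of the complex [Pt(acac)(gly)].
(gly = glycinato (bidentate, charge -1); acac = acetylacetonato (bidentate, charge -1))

(acetylacetonato)(glycinato)platinum(II)

There is no counter-ion, so the complex is neutral overall.
Ligand charges: 1×glycinato (-1 each), 1×acetylacetonato (-1 each); total -2. So Pt + (-2) = 0, giving Pt = +2.
Ligands are named alphabetically: acetylacetonato before glycinato.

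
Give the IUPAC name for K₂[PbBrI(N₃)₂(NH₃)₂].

The 2 potassium counter-ions carry a total charge of +2, so each complex ion is 2−.
Ligand charges: 1×iodo (-1 each), 2×ammine (neutral), 1×bromo (-1 each), 2×azido (-1 each); total -4. So Pb + (-4) = 2−, giving Pb = +2.
Ligands are named alphabetically: ammine before azido before bromo before iodo.
The complex ion is anionic, so lead takes the -ate form plumbate(II).

potassium diamminediazidobromoiodoplumbate(II)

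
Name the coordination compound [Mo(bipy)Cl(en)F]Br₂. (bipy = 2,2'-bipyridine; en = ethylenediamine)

(2,2'-bipyridine)chloro(ethylenediamine)fluoromolybdenum(IV) bromide

The 2 bromide counter-ions carry a total charge of -2, so each complex ion is 2+.
Ligand charges: 1×fluoro (-1 each), 1×chloro (-1 each), 1×2,2'-bipyridine (neutral), 1×ethylenediamine (neutral); total -2. So Mo + (-2) = 2+, giving Mo = +4.
Ligands are named alphabetically: bipyridine before chloro before ethylenediamine before fluoro.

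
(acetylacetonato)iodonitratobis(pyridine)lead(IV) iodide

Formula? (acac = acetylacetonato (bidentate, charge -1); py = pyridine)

Ligands: 1 acetylacetonato (acac, -1), 2 pyridine (py, neutral), 1 iodo (I, -1), 1 nitrato (NO3, -1). Ligand charge sum = -3.
With Pb in oxidation state +4, the complex ion is [Pb...]^1+.
Charge balance with iodide (-1) requires 1 complex ion per 1 iodide.

[Pb(acac)I(NO3)(py)2]I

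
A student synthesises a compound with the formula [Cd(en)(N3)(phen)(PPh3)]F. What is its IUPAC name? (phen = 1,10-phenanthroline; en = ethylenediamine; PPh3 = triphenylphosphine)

azido(ethylenediamine)(1,10-phenanthroline)(triphenylphosphine)cadmium(II) fluoride

The 1 fluoride counter-ion carries a total charge of -1, so each complex ion is 1+.
Ligand charges: 1×1,10-phenanthroline (neutral), 1×ethylenediamine (neutral), 1×azido (-1 each), 1×triphenylphosphine (neutral); total -1. So Cd + (-1) = 1+, giving Cd = +2.
Ligands are named alphabetically: azido before ethylenediamine before phenanthroline before triphenylphosphine.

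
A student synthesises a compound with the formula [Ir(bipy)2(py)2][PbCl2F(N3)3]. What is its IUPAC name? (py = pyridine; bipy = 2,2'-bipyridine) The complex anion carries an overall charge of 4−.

bis(2,2'-bipyridine)bis(pyridine)iridium(IV) triazidodichlorofluoroplumbate(II)

Both ions are complex: the cation is named first with the plain metal name, the anion second with the -ate form; each ion's ligands are alphabetised independently.
The complex anion is given as 4−; its ligand charges sum to -6, so Pb = +2.
A 1:1 salt means the cation carries the equal and opposite charge, 4+.
Cation: ligand charges sum to 0; for the ion to be 4+, Ir = +4.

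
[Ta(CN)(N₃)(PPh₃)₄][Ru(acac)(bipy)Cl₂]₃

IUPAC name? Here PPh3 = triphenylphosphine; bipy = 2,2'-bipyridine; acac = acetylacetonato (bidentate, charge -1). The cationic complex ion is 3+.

azidocyanotetrakis(triphenylphosphine)tantalum(V) (acetylacetonato)(2,2'-bipyridine)dichlororuthenate(II)

Both ions are complex: the cation is named first with the plain metal name, the anion second with the -ate form; each ion's ligands are alphabetised independently.
The complex cation is given as 3+; its ligand charges sum to -2, so Ta = +5.
With 3 anions per cation, each anion must be 3/3 = 1−.
Anion: ligand charges sum to -3; for the ion to be 1−, Ru = +2.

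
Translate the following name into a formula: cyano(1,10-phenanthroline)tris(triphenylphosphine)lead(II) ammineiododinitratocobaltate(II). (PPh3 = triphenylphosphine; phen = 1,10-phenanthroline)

[Pb(CN)(phen)(PPh3)3][CoI(NH3)(NO3)2]

Cation [Pb…]: ligand charges -1, Pb(II) ⇒ ion charge 1+.
Anion [Co…]: ligand charges -3, Co(II) ⇒ ion charge 1−.
One 1+ cation balances one 1− anion.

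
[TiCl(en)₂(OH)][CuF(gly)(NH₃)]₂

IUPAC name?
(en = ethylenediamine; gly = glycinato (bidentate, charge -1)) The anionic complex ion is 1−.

The complex anion is given as 1−; its ligand charges sum to -2, so Cu = +1.
With 2 anions per cation, the cation must be 2×1 = 2+.
Cation: ligand charges sum to -2; for the ion to be 2+, Ti = +4.

chlorobis(ethylenediamine)hydroxotitanium(IV) amminefluoro(glycinato)cuprate(I)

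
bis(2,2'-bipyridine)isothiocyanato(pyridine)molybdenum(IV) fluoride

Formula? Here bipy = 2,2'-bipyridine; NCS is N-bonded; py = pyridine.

[Mo(bipy)2(NCS)(py)]F3

Ligands: 2 2,2'-bipyridine (bipy, neutral), 1 isothiocyanato (NCS, -1), 1 pyridine (py, neutral). Ligand charge sum = -1.
With Mo in oxidation state +4, the complex ion is [Mo...]^3+.
Charge balance with fluoride (-1) requires 1 complex ion per 3 fluoride.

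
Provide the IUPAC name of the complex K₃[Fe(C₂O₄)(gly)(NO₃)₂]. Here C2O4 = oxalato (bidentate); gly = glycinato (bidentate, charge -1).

The 3 potassium counter-ions carry a total charge of +3, so each complex ion is 3−.
Ligand charges: 1×oxalato (-2 each), 1×glycinato (-1 each), 2×nitrato (-1 each); total -5. So Fe + (-5) = 3−, giving Fe = +2.
The complex ion is anionic, so iron takes the -ate form ferrate(II).

potassium (glycinato)dinitratooxalatoferrate(II)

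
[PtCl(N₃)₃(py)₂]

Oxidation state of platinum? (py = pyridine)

+4

No counter-ion: the bracketed complex is neutral.
Ligand charges: 2×py neutral; 3×N3 = -3; 1×Cl = -1; sum -4.
Pt + (-4) = 0 ⇒ Pt is +4.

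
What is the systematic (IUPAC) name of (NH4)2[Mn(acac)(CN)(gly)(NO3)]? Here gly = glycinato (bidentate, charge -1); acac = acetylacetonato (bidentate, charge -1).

The 2 ammonium counter-ions carry a total charge of +2, so each complex ion is 2−.
Ligand charges: 1×nitrato (-1 each), 1×glycinato (-1 each), 1×acetylacetonato (-1 each), 1×cyano (-1 each); total -4. So Mn + (-4) = 2−, giving Mn = +2.
Ligands are named alphabetically: acetylacetonato before cyano before glycinato before nitrato.
The complex ion is anionic, so manganese takes the -ate form manganate(II).

ammonium (acetylacetonato)cyano(glycinato)nitratomanganate(II)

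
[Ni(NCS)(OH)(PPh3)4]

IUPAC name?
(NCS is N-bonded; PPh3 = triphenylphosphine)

hydroxoisothiocyanatotetrakis(triphenylphosphine)nickel(II)

There is no counter-ion, so the complex is neutral overall.
Ligand charges: 1×hydroxo (-1 each), 1×isothiocyanato (-1 each), 4×triphenylphosphine (neutral); total -2. So Ni + (-2) = 0, giving Ni = +2.
Ligands are named alphabetically: hydroxo before isothiocyanato before triphenylphosphine.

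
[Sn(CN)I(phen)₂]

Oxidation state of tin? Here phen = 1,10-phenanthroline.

+2

No counter-ion: the bracketed complex is neutral.
Ligand charges: 2×phen neutral; 1×I = -1; 1×CN = -1; sum -2.
Sn + (-2) = 0 ⇒ Sn is +2.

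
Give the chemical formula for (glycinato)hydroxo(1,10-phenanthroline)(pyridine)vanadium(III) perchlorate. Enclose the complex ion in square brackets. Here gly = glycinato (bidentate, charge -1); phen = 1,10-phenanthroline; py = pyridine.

Ligands: 1 glycinato (gly, -1), 1 1,10-phenanthroline (phen, neutral), 1 hydroxo (OH, -1), 1 pyridine (py, neutral). Ligand charge sum = -2.
Charge balance with perchlorate (-1) requires 1 complex ion per 1 perchlorate.

[V(gly)(OH)(phen)(py)]ClO4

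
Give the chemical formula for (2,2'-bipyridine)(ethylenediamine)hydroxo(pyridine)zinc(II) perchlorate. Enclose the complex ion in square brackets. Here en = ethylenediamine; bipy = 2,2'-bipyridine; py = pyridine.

Ligands: 1 ethylenediamine (en, neutral), 1 2,2'-bipyridine (bipy, neutral), 1 pyridine (py, neutral), 1 hydroxo (OH, -1). Ligand charge sum = -1.
With Zn in oxidation state +2, the complex ion is [Zn...]^1+.
Charge balance with perchlorate (-1) requires 1 complex ion per 1 perchlorate.

[Zn(bipy)(en)(OH)(py)]ClO4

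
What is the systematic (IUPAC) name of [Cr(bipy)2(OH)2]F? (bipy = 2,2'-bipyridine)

bis(2,2'-bipyridine)dihydroxochromium(III) fluoride

The 1 fluoride counter-ion carries a total charge of -1, so each complex ion is 1+.
Ligand charges: 2×2,2'-bipyridine (neutral), 2×hydroxo (-1 each); total -2. So Cr + (-2) = 1+, giving Cr = +3.
Ligands are named alphabetically: bipyridine before hydroxo.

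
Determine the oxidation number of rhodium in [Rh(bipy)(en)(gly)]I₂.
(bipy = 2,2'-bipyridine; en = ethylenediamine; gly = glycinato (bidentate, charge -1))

2 iodide outside the brackets (-1 each) → the complex ion is 2+.
Ligand charges: 1×bipy neutral; 1×en neutral; 1×gly = -1; sum -1.
Rh + (-1) = 2+ ⇒ Rh is +3.

+3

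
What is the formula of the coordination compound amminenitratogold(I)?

[Au(NH3)(NO3)]

Ligands: 1 nitrato (NO3, -1), 1 ammine (NH3, neutral). Ligand charge sum = -1.
With Au in oxidation state +1, the complex ion is [Au...].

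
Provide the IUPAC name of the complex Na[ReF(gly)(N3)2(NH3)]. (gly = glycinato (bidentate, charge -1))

The 1 sodium counter-ion carries a total charge of +1, so each complex ion is 1−.
Ligand charges: 2×azido (-1 each), 1×fluoro (-1 each), 1×glycinato (-1 each), 1×ammine (neutral); total -4. So Re + (-4) = 1−, giving Re = +3.
The complex ion is anionic, so rhenium takes the -ate form rhenate(III).

sodium amminediazidofluoro(glycinato)rhenate(III)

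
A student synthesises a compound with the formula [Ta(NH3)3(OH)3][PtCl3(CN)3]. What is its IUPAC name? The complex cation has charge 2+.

The complex cation is given as 2+; its ligand charges sum to -3, so Ta = +5.
A 1:1 salt means the anion carries the equal and opposite charge, 2−.
Anion: ligand charges sum to -6; for the ion to be 2−, Pt = +4.

triamminetrihydroxotantalum(V) trichlorotricyanoplatinate(IV)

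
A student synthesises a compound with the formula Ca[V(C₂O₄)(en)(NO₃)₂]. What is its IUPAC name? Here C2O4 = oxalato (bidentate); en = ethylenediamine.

The 1 calcium counter-ion carries a total charge of +2, so each complex ion is 2−.
Ligand charges: 1×oxalato (-2 each), 2×nitrato (-1 each), 1×ethylenediamine (neutral); total -4. So V + (-4) = 2−, giving V = +2.
Ligands are named alphabetically: ethylenediamine before nitrato before oxalato.
The complex ion is anionic, so vanadium takes the -ate form vanadate(II).

calcium (ethylenediamine)dinitratooxalatovanadate(II)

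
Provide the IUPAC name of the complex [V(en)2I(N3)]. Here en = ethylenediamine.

azidobis(ethylenediamine)iodovanadium(II)

There is no counter-ion, so the complex is neutral overall.
Ligand charges: 1×iodo (-1 each), 2×ethylenediamine (neutral), 1×azido (-1 each); total -2. So V + (-2) = 0, giving V = +2.
Ligands are named alphabetically: azido before ethylenediamine before iodo.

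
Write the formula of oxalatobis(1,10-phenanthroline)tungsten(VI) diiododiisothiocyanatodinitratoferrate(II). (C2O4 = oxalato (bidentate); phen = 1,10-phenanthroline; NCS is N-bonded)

[W(C2O4)(phen)2][FeI2(NCS)2(NO3)2]

Cation [W…]: ligand charges -2, W(VI) ⇒ ion charge 4+.
Anion [Fe…]: ligand charges -6, Fe(II) ⇒ ion charge 4−.
One 4+ cation balances one 4− anion.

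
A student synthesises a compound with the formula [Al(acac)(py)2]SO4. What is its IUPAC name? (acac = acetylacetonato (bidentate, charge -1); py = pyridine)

(acetylacetonato)bis(pyridine)aluminium(III) sulfate

The 1 sulfate counter-ion carries a total charge of -2, so each complex ion is 2+.
Ligand charges: 1×acetylacetonato (-1 each), 2×pyridine (neutral); total -1. So Al + (-1) = 2+, giving Al = +3.
Ligands are named alphabetically: acetylacetonato before pyridine.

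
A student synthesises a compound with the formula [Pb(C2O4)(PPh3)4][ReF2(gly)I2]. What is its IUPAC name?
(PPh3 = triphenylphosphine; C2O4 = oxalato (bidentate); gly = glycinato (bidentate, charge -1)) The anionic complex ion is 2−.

oxalatotetrakis(triphenylphosphine)lead(IV) difluoro(glycinato)diiodorhenate(III)

The complex anion is given as 2−; its ligand charges sum to -5, so Re = +3.
A 1:1 salt means the cation carries the equal and opposite charge, 2+.
Cation: ligand charges sum to -2; for the ion to be 2+, Pb = +4.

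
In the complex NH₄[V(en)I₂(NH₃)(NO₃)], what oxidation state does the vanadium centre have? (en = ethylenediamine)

1 ammonium outside the brackets (+1 each) → the complex ion is 1−.
Ligand charges: 1×en neutral; 1×NO3 = -1; 2×I = -2; 1×NH3 neutral; sum -3.
V + (-3) = 1− ⇒ V is +2.

+2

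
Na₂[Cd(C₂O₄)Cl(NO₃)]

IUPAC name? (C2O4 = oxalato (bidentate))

The 2 sodium counter-ions carry a total charge of +2, so each complex ion is 2−.
Ligand charges: 1×chloro (-1 each), 1×nitrato (-1 each), 1×oxalato (-2 each); total -4. So Cd + (-4) = 2−, giving Cd = +2.
Ligands are named alphabetically: chloro before nitrato before oxalato.
The complex ion is anionic, so cadmium takes the -ate form cadmate(II).

sodium chloronitratooxalatocadmate(II)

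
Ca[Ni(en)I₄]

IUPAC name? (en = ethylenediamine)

calcium (ethylenediamine)tetraiodonickelate(II)

The 1 calcium counter-ion carries a total charge of +2, so each complex ion is 2−.
Ligand charges: 1×ethylenediamine (neutral), 4×iodo (-1 each); total -4. So Ni + (-4) = 2−, giving Ni = +2.
The complex ion is anionic, so nickel takes the -ate form nickelate(II).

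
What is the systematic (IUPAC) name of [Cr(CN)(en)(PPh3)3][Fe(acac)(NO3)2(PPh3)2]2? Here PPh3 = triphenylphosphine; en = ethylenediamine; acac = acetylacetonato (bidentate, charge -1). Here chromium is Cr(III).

Cr is given as +3; the cation's ligand charges sum to -1, so the complex cation is 2+.
With 2 anions per cation, each anion must be 2/2 = 1−.
Anion: ligand charges sum to -3; for the ion to be 1−, Fe = +2.

cyano(ethylenediamine)tris(triphenylphosphine)chromium(III) (acetylacetonato)dinitratobis(triphenylphosphine)ferrate(II)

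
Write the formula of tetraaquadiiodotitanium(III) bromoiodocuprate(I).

Cation [Ti…]: ligand charges -2, Ti(III) ⇒ ion charge 1+.
Anion [Cu…]: ligand charges -2, Cu(I) ⇒ ion charge 1−.
One 1+ cation balances one 1− anion.

[Ti(H2O)4I2][CuBrI]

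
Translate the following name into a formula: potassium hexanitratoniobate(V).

K[Nb(NO3)6]

Ligands: 6 nitrato (NO3, -1). Ligand charge sum = -6.
With Nb in oxidation state +5, the complex ion is [Nb...]^1−.
Charge balance with potassium (+1) requires 1 complex ion per 1 potassium.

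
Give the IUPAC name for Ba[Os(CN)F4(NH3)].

barium amminecyanotetrafluoroosmate(III)

The 1 barium counter-ion carries a total charge of +2, so each complex ion is 2−.
Ligand charges: 1×cyano (-1 each), 4×fluoro (-1 each), 1×ammine (neutral); total -5. So Os + (-5) = 2−, giving Os = +3.
The complex ion is anionic, so osmium takes the -ate form osmate(III).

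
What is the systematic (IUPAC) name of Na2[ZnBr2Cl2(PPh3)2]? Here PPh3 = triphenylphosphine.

sodium dibromodichlorobis(triphenylphosphine)zincate(II)

The 2 sodium counter-ions carry a total charge of +2, so each complex ion is 2−.
Ligand charges: 2×bromo (-1 each), 2×triphenylphosphine (neutral), 2×chloro (-1 each); total -4. So Zn + (-4) = 2−, giving Zn = +2.
The complex ion is anionic, so zinc takes the -ate form zincate(II).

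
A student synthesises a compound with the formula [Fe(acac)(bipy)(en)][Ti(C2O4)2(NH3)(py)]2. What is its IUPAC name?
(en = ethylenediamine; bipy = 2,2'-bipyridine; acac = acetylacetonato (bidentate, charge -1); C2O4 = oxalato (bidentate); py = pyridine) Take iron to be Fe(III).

Both ions are complex: the cation is named first with the plain metal name, the anion second with the -ate form; each ion's ligands are alphabetised independently.
Fe is given as +3; the cation's ligand charges sum to -1, so the complex cation is 2+.
With 2 anions per cation, each anion must be 2/2 = 1−.
Anion: ligand charges sum to -4; for the ion to be 1−, Ti = +3.

(acetylacetonato)(2,2'-bipyridine)(ethylenediamine)iron(III) amminedioxalato(pyridine)titanate(III)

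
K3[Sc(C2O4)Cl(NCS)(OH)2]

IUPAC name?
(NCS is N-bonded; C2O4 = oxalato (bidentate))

The 3 potassium counter-ions carry a total charge of +3, so each complex ion is 3−.
Ligand charges: 1×chloro (-1 each), 1×isothiocyanato (-1 each), 1×oxalato (-2 each), 2×hydroxo (-1 each); total -6. So Sc + (-6) = 3−, giving Sc = +3.
Ligands are named alphabetically: chloro before hydroxo before isothiocyanato before oxalato.
The complex ion is anionic, so scandium takes the -ate form scandate(III).

potassium chlorodihydroxoisothiocyanatooxalatoscandate(III)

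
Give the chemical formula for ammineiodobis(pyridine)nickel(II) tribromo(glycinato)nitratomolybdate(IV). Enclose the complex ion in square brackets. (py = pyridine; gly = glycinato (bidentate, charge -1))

[NiI(NH3)(py)2][MoBr3(gly)(NO3)]

Cation [Ni…]: ligand charges -1, Ni(II) ⇒ ion charge 1+.
Anion [Mo…]: ligand charges -5, Mo(IV) ⇒ ion charge 1−.
One 1+ cation balances one 1− anion.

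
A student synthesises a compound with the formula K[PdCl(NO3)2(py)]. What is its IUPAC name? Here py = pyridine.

The 1 potassium counter-ion carries a total charge of +1, so each complex ion is 1−.
Ligand charges: 1×chloro (-1 each), 1×pyridine (neutral), 2×nitrato (-1 each); total -3. So Pd + (-3) = 1−, giving Pd = +2.
Ligands are named alphabetically: chloro before nitrato before pyridine.
The complex ion is anionic, so palladium takes the -ate form palladate(II).

potassium chlorodinitrato(pyridine)palladate(II)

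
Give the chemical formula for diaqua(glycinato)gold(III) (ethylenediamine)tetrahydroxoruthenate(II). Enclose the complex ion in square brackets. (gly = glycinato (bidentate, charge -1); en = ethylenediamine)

Cation [Au…]: ligand charges -1, Au(III) ⇒ ion charge 2+.
Anion [Ru…]: ligand charges -4, Ru(II) ⇒ ion charge 2−.

[Au(gly)(H2O)2][Ru(en)(OH)4]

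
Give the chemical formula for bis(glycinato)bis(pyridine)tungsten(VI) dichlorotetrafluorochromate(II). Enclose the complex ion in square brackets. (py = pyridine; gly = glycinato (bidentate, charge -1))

[W(gly)2(py)2][CrCl2F4]

Cation [W…]: ligand charges -2, W(VI) ⇒ ion charge 4+.
Anion [Cr…]: ligand charges -6, Cr(II) ⇒ ion charge 4−.
One 4+ cation balances one 4− anion.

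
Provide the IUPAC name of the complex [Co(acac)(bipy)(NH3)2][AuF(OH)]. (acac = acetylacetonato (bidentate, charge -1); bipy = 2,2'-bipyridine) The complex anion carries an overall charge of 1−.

(acetylacetonato)diammine(2,2'-bipyridine)cobalt(II) fluorohydroxoaurate(I)

Both ions are complex: the cation is named first with the plain metal name, the anion second with the -ate form; each ion's ligands are alphabetised independently.
The complex anion is given as 1−; its ligand charges sum to -2, so Au = +1.
A 1:1 salt means the cation carries the equal and opposite charge, 1+.
Cation: ligand charges sum to -1; for the ion to be 1+, Co = +2.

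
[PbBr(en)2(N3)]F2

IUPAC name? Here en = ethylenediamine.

The 2 fluoride counter-ions carry a total charge of -2, so each complex ion is 2+.
Ligand charges: 2×ethylenediamine (neutral), 1×azido (-1 each), 1×bromo (-1 each); total -2. So Pb + (-2) = 2+, giving Pb = +4.
Ligands are named alphabetically: azido before bromo before ethylenediamine.

azidobromobis(ethylenediamine)lead(IV) fluoride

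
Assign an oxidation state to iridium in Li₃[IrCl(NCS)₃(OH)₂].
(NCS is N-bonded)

3 lithium outside the brackets (+1 each) → the complex ion is 3−.
Ligand charges: 1×Cl = -1; 2×OH = -2; 3×NCS = -3; sum -6.
Ir + (-6) = 3− ⇒ Ir is +3.

+3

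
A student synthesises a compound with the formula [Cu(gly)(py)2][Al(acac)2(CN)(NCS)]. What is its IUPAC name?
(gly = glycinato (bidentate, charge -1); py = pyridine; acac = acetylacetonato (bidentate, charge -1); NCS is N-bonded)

(glycinato)bis(pyridine)copper(II) bis(acetylacetonato)cyanoisothiocyanatoaluminate(III)

Both ions are complex: the cation is named first with the plain metal name, the anion second with the -ate form; each ion's ligands are alphabetised independently.
Aluminium is always +3 in its complexes; the anion's ligand charges sum to -4, so the complex anion is 1−.
A 1:1 salt means the cation carries the equal and opposite charge, 1+.
Cation: ligand charges sum to -1; for the ion to be 1+, Cu = +2.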